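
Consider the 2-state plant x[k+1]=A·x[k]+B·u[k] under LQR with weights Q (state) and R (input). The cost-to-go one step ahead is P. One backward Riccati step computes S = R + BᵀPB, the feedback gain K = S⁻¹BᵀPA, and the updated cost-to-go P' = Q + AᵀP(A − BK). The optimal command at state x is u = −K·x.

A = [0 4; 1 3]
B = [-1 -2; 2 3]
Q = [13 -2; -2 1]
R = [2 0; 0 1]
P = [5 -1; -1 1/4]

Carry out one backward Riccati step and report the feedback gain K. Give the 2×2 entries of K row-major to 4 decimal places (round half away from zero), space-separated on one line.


BᵀP = [-7.0000 1.5000; -13.0000 2.7500]
S = R + BᵀPB = [2 0; 0 1] + [10.0000 18.5000; 18.5000 34.2500] = [12.0000 18.5000; 18.5000 35.2500]
BᵀPA = [1.5000 -23.5000; 2.7500 -43.7500]
K = S⁻¹·BᵀPA = [0.0248 -0.2353; 0.0650 -1.1176]
A−BK = [0.1548 1.5294; 0.7554 6.8235]
AᵀP(A−BK) = [0.0341 0.1765; 0.1765 3.8235]
P' = Q + AᵀP(A−BK) = [13.0341 -1.8235; -1.8235 4.8235]
tr(P') = 17.8576

0.0248 -0.2353 0.0650 -1.1176


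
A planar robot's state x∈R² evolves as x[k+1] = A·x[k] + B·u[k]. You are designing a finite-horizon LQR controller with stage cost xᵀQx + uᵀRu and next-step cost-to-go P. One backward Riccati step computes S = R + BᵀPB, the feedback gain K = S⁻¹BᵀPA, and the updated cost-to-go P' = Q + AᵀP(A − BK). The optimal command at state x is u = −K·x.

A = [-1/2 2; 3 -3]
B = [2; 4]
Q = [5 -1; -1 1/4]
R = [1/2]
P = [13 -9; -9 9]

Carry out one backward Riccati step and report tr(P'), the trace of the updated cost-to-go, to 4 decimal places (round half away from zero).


BᵀP = [-10.0000 18.0000]
S = R + BᵀPB = [1/2] + [52.0000] = [52.5000]
BᵀPA = [59.0000 -74.0000]
K = S⁻¹·BᵀPA = [1.1238 -1.4095]
A−BK = [-2.7476 4.8190; -1.4952 2.6381]
AᵀP(A−BK) = [44.9452 -78.3381; -78.3381 136.6952]
P' = Q + AᵀP(A−BK) = [49.9452 -79.3381; -79.3381 136.9452]
tr(P') = 186.8905

186.8905


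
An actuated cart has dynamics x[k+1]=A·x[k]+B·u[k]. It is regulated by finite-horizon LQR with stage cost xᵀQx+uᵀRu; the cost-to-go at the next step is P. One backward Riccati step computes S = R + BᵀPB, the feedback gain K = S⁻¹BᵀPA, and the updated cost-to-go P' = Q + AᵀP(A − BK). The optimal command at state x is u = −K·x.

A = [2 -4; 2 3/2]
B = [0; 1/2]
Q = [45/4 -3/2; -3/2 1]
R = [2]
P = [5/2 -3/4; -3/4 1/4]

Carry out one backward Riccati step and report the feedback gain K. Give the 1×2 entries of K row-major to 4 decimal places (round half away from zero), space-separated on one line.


BᵀP = [-0.3750 0.1250]
S = R + BᵀPB = [2] + [0.0625] = [2.0625]
BᵀPA = [-0.5000 1.6875]
K = S⁻¹·BᵀPA = [-0.2424 0.8182]
A−BK = [2.0000 -4.0000; 2.1212 1.0909]
AᵀP(A−BK) = [4.8788 -15.0909; -15.0909 48.1818]
P' = Q + AᵀP(A−BK) = [16.1288 -16.5909; -16.5909 49.1818]
tr(P') = 65.3106

-0.2424 0.8182


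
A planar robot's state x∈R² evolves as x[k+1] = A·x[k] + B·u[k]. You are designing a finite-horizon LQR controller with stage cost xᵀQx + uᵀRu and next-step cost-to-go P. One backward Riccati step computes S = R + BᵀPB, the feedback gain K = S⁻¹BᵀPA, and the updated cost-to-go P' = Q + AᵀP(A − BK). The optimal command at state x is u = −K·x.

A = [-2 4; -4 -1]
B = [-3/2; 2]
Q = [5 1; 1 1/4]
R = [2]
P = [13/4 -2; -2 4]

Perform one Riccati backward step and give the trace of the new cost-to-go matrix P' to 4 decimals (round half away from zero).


45.8329

BᵀP = [-8.8750 11.0000]
S = R + BᵀPB = [2] + [35.3125] = [37.3125]
BᵀPA = [-26.2500 -46.5000]
K = S⁻¹·BᵀPA = [-0.7035 -1.2462]
A−BK = [-3.0553 2.1307; -2.5930 1.4925]
AᵀP(A−BK) = [26.5327 -14.7136; -14.7136 14.0503]
P' = Q + AᵀP(A−BK) = [31.5327 -13.7136; -13.7136 14.3003]
tr(P') = 45.8329


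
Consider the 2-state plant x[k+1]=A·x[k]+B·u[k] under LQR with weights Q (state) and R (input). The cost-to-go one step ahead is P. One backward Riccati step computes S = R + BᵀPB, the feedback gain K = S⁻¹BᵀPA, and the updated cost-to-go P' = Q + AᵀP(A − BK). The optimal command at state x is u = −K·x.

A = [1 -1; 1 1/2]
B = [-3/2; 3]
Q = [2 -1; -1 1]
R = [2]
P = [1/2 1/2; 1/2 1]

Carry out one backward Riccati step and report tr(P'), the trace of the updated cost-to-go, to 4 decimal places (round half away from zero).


BᵀP = [0.7500 2.2500]
S = R + BᵀPB = [2] + [5.6250] = [7.6250]
BᵀPA = [3.0000 0.3750]
K = S⁻¹·BᵀPA = [0.3934 0.0492]
A−BK = [1.5902 -0.9262; -0.1803 0.3525]
AᵀP(A−BK) = [1.3197 -0.3975; -0.3975 0.2316]
P' = Q + AᵀP(A−BK) = [3.3197 -1.3975; -1.3975 1.2316]
tr(P') = 4.5512

4.5512


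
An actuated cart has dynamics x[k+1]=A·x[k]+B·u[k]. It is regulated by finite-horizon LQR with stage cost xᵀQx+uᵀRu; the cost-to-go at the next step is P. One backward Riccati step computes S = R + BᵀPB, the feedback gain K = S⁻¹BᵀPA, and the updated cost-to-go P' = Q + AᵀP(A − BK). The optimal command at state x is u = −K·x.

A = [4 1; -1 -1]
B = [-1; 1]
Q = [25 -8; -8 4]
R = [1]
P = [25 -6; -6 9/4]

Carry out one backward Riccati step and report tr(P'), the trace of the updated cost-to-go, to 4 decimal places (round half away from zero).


BᵀP = [-31.0000 8.2500]
S = R + BᵀPB = [1] + [39.2500] = [40.2500]
BᵀPA = [-132.2500 -39.2500]
K = S⁻¹·BᵀPA = [-3.2857 -0.9752]
A−BK = [0.7143 0.0248; 2.2857 -0.0248]
AᵀP(A−BK) = [15.7143 3.2857; 3.2857 0.9752]
P' = Q + AᵀP(A−BK) = [40.7143 -4.7143; -4.7143 4.9752]
tr(P') = 45.6894

45.6894


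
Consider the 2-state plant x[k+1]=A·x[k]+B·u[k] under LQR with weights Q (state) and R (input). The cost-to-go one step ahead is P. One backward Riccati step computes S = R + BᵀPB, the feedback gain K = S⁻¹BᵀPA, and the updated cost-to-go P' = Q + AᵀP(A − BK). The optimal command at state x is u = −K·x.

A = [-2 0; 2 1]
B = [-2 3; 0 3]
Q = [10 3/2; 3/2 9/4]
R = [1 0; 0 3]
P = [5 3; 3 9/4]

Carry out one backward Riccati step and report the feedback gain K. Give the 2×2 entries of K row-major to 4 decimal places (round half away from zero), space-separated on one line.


BᵀP = [-10.0000 -6.0000; 24.0000 15.7500]
S = R + BᵀPB = [1 0; 0 3] + [20.0000 -48.0000; -48.0000 119.2500] = [21.0000 -48.0000; -48.0000 122.2500]
BᵀPA = [8.0000 -6.0000; -16.5000 15.7500]
K = S⁻¹·BᵀPA = [0.7066 0.0855; 0.1425 0.1624]
A−BK = [-1.0142 -0.3162; 1.5726 0.5128]
AᵀP(A−BK) = [1.6980 0.4957; 0.4957 0.2051]
P' = Q + AᵀP(A−BK) = [11.6980 1.9957; 1.9957 2.4551]
tr(P') = 14.1531

0.7066 0.0855 0.1425 0.1624


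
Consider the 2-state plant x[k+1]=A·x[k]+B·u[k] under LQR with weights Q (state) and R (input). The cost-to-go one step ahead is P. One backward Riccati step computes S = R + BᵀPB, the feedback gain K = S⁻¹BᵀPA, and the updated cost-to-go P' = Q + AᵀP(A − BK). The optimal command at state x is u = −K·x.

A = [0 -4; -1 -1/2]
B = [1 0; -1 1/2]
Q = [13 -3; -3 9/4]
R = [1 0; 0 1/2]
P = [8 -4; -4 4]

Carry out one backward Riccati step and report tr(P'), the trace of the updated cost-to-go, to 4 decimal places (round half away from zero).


34.1210

BᵀP = [12.0000 -8.0000; -2.0000 2.0000]
S = R + BᵀPB = [1 0; 0 1/2] + [20.0000 -4.0000; -4.0000 1.0000] = [21.0000 -4.0000; -4.0000 1.5000]
BᵀPA = [8.0000 -44.0000; -2.0000 7.0000]
K = S⁻¹·BᵀPA = [0.2581 -2.4516; -0.6452 -1.8710]
A−BK = [-0.2581 -1.5484; -0.4194 -2.0161]
AᵀP(A−BK) = [0.6452 1.8710; 1.8710 18.2258]
P' = Q + AᵀP(A−BK) = [13.6452 -1.1290; -1.1290 20.4758]
tr(P') = 34.1210


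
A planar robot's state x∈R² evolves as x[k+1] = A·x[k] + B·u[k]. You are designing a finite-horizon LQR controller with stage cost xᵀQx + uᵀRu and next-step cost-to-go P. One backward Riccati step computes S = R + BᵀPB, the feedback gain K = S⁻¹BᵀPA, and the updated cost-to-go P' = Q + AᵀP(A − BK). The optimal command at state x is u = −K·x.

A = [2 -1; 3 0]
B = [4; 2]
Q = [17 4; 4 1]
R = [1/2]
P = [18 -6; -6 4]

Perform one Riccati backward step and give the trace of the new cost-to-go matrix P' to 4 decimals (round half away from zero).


29.8705

BᵀP = [60.0000 -16.0000]
S = R + BᵀPB = [1/2] + [208.0000] = [208.5000]
BᵀPA = [72.0000 -60.0000]
K = S⁻¹·BᵀPA = [0.3453 -0.2878]
A−BK = [0.6187 0.1511; 2.3094 0.5755]
AᵀP(A−BK) = [11.1367 2.7194; 2.7194 0.7338]
P' = Q + AᵀP(A−BK) = [28.1367 6.7194; 6.7194 1.7338]
tr(P') = 29.8705


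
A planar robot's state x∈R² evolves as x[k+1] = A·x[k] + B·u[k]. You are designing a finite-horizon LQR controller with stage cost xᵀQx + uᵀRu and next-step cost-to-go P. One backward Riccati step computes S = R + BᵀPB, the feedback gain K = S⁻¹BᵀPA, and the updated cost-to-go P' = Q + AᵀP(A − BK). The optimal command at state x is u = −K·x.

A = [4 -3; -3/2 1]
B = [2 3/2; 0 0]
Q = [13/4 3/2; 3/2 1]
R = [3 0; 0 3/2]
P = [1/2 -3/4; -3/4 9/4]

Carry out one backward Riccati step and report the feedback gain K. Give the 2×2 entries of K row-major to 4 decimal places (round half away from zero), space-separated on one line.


0.8621 -0.6207 1.2931 -0.9310

BᵀP = [1.0000 -1.5000; 0.7500 -1.1250]
S = R + BᵀPB = [3 0; 0 3/2] + [2.0000 1.5000; 1.5000 1.1250] = [5.0000 1.5000; 1.5000 2.6250]
BᵀPA = [6.2500 -4.5000; 4.6875 -3.3750]
K = S⁻¹·BᵀPA = [0.8621 -0.6207; 1.2931 -0.9310]
A−BK = [0.3362 -0.3621; -1.5000 1.0000]
AᵀP(A−BK) = [10.6131 -7.5065; -7.5065 5.3147]
P' = Q + AᵀP(A−BK) = [13.8631 -6.0065; -6.0065 6.3147]
tr(P') = 20.1778


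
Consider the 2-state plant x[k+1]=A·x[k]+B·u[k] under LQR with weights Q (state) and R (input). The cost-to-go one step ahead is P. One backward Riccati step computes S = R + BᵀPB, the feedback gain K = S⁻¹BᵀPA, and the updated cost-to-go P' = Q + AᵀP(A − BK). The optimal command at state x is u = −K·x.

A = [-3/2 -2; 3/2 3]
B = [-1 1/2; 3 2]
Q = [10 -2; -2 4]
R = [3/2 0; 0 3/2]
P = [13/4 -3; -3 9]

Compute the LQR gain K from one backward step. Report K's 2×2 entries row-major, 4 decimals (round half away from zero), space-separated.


BᵀP = [-12.2500 30.0000; -4.3750 16.5000]
S = R + BᵀPB = [3/2 0; 0 3/2] + [102.2500 53.8750; 53.8750 30.8125] = [103.7500 53.8750; 53.8750 32.3125]
BᵀPA = [63.3750 114.5000; 31.3125 58.2500]
K = S⁻¹·BᵀPA = [0.8020 1.2482; -0.3682 -0.2784]
A−BK = [-0.5139 -0.6126; -0.1697 -0.1877]
AᵀP(A−BK) = [1.7624 2.3639; 2.3639 3.3001]
P' = Q + AᵀP(A−BK) = [11.7624 0.3639; 0.3639 7.3001]
tr(P') = 19.0625

0.8020 1.2482 -0.3682 -0.2784


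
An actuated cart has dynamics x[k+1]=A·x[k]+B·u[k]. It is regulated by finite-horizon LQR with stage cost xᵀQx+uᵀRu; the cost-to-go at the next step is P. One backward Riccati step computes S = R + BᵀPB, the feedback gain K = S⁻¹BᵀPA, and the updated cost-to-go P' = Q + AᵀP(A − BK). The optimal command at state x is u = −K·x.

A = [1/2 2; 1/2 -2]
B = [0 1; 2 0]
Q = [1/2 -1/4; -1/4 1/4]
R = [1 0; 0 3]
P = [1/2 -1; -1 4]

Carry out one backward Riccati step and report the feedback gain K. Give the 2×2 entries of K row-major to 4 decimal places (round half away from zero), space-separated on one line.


0.1802 -1.1532 0.0315 0.1982

BᵀP = [-2.0000 8.0000; 0.5000 -1.0000]
S = R + BᵀPB = [1 0; 0 3] + [16.0000 -2.0000; -2.0000 0.5000] = [17.0000 -2.0000; -2.0000 3.5000]
BᵀPA = [3.0000 -20.0000; -0.2500 3.0000]
K = S⁻¹·BᵀPA = [0.1802 -1.1532; 0.0315 0.1982]
A−BK = [0.4685 1.8018; 0.1396 0.3063]
AᵀP(A−BK) = [0.0923 0.0090; 0.0090 2.3423]
P' = Q + AᵀP(A−BK) = [0.5923 -0.2410; -0.2410 2.5923]
tr(P') = 3.1847


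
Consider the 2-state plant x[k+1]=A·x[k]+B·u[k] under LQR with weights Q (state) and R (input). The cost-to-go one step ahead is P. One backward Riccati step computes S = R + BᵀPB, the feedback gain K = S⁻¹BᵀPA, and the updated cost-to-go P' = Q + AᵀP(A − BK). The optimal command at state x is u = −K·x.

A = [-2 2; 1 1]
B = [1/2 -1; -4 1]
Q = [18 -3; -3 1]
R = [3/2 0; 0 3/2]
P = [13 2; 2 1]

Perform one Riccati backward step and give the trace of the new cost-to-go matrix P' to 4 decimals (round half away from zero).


33.6026

BᵀP = [-1.5000 -3.0000; -11.0000 -1.0000]
S = R + BᵀPB = [3/2 0; 0 3/2] + [11.2500 -1.5000; -1.5000 10.0000] = [12.7500 -1.5000; -1.5000 11.5000]
BᵀPA = [0.0000 -6.0000; 21.0000 -23.0000]
K = S⁻¹·BᵀPA = [0.2182 -0.7169; 1.8545 -2.0935]
A−BK = [-0.2545 0.2649; 0.0182 0.2260]
AᵀP(A−BK) = [6.0545 -7.0364; -7.0364 8.5481]
P' = Q + AᵀP(A−BK) = [24.0545 -10.0364; -10.0364 9.5481]
tr(P') = 33.6026


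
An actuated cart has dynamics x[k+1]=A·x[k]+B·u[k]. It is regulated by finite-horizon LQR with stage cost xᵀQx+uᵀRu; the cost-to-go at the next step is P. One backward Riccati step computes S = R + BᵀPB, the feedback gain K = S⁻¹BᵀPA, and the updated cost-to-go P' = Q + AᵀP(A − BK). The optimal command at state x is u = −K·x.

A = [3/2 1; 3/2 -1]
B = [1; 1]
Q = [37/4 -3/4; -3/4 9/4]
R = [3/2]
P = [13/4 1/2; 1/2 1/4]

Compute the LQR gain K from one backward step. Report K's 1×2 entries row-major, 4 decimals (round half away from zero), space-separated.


BᵀP = [3.7500 0.7500]
S = R + BᵀPB = [3/2] + [4.5000] = [6.0000]
BᵀPA = [6.7500 3.0000]
K = S⁻¹·BᵀPA = [1.1250 0.5000]
A−BK = [0.3750 0.5000; 0.3750 -1.5000]
AᵀP(A−BK) = [2.5313 1.1250; 1.1250 1.0000]
P' = Q + AᵀP(A−BK) = [11.7813 0.3750; 0.3750 3.2500]
tr(P') = 15.0313

1.1250 0.5000


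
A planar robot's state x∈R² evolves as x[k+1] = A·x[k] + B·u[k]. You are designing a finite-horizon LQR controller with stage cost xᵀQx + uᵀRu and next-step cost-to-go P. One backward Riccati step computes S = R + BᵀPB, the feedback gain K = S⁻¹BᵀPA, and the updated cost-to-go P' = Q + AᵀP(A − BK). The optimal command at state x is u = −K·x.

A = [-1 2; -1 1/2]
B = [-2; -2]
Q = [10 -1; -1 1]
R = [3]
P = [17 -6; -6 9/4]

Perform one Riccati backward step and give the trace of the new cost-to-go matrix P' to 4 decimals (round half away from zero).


17.6152

BᵀP = [-22.0000 7.5000]
S = R + BᵀPB = [3] + [29.0000] = [32.0000]
BᵀPA = [14.5000 -40.2500]
K = S⁻¹·BᵀPA = [0.4531 -1.2578]
A−BK = [-0.0938 -0.5156; -0.0938 -2.0156]
AᵀP(A−BK) = [0.6797 -1.8867; -1.8867 5.9355]
P' = Q + AᵀP(A−BK) = [10.6797 -2.8867; -2.8867 6.9355]
tr(P') = 17.6152


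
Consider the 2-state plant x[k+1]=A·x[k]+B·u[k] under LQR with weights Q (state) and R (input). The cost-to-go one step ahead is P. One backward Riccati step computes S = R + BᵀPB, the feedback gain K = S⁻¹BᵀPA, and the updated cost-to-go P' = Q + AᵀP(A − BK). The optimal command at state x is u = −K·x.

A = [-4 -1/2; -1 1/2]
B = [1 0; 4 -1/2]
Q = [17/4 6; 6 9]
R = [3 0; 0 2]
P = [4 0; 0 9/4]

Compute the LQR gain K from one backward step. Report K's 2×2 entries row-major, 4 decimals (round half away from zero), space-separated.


BᵀP = [4.0000 9.0000; 0.0000 -1.1250]
S = R + BᵀPB = [3 0; 0 2] + [40.0000 -4.5000; -4.5000 0.5625] = [43.0000 -4.5000; -4.5000 2.5625]
BᵀPA = [-25.0000 2.5000; 1.1250 -0.5625]
K = S⁻¹·BᵀPA = [-0.6560 0.0431; -0.7130 -0.1438]
A−BK = [-3.3440 -0.5431; 1.2675 0.2557]
AᵀP(A−BK) = [50.6518 8.1140; 8.1140 1.3739]
P' = Q + AᵀP(A−BK) = [54.9018 14.1140; 14.1140 10.3739]
tr(P') = 65.2757

-0.6560 0.0431 -0.7130 -0.1438


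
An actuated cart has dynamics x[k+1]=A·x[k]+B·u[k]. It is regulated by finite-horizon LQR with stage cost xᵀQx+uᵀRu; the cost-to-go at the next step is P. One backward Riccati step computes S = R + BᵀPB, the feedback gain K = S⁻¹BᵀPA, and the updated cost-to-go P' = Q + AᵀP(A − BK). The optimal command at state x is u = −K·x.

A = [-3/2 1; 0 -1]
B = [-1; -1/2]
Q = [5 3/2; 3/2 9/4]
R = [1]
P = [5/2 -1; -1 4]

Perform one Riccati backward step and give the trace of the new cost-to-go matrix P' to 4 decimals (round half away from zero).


18.5179

BᵀP = [-2.0000 -1.0000]
S = R + BᵀPB = [1] + [2.5000] = [3.5000]
BᵀPA = [3.0000 -1.0000]
K = S⁻¹·BᵀPA = [0.8571 -0.2857]
A−BK = [-0.6429 0.7143; 0.4286 -1.1429]
AᵀP(A−BK) = [3.0536 -4.3929; -4.3929 8.2143]
P' = Q + AᵀP(A−BK) = [8.0536 -2.8929; -2.8929 10.4643]
tr(P') = 18.5179


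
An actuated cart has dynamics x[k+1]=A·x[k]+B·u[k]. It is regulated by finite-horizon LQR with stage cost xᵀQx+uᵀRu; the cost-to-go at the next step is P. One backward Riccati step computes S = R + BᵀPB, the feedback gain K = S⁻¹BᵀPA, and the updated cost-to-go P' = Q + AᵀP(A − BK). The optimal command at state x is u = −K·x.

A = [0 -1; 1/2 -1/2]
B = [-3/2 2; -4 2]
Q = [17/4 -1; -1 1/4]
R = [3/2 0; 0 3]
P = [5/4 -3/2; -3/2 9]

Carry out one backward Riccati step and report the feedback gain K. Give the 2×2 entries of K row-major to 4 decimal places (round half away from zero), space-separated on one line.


BᵀP = [4.1250 -33.7500; -0.5000 15.0000]
S = R + BᵀPB = [3/2 0; 0 3] + [128.8125 -59.2500; -59.2500 29.0000] = [130.3125 -59.2500; -59.2500 32.0000]
BᵀPA = [-16.8750 12.7500; 7.5000 -7.0000]
K = S⁻¹·BᵀPA = [-0.1450 -0.0102; -0.0341 -0.2377]
A−BK = [-0.1493 -0.5399; -0.0118 -0.0655]
AᵀP(A−BK) = [0.0589 0.1100; 0.1100 0.4666]
P' = Q + AᵀP(A−BK) = [4.3089 -0.8900; -0.8900 0.7166]
tr(P') = 5.0254

-0.1450 -0.0102 -0.0341 -0.2377


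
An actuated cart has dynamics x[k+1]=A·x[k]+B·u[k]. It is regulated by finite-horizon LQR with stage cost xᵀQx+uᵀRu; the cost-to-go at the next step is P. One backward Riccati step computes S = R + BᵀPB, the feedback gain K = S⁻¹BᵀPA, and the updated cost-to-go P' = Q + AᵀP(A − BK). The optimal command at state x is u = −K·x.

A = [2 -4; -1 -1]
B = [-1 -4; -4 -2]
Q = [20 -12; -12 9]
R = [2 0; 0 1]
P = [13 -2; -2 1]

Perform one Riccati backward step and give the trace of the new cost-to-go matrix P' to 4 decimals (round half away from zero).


31.1982

BᵀP = [-5.0000 -2.0000; -48.0000 6.0000]
S = R + BᵀPB = [2 0; 0 1] + [13.0000 24.0000; 24.0000 180.0000] = [15.0000 24.0000; 24.0000 181.0000]
BᵀPA = [-8.0000 22.0000; -102.0000 186.0000]
K = S⁻¹·BᵀPA = [0.4675 -0.2253; -0.6255 1.0575]
A−BK = [-0.0346 0.0047; -0.3810 0.2137]
AᵀP(A−BK) = [0.9364 -0.9374; -0.9374 1.2618]
P' = Q + AᵀP(A−BK) = [20.9364 -12.9374; -12.9374 10.2618]
tr(P') = 31.1982


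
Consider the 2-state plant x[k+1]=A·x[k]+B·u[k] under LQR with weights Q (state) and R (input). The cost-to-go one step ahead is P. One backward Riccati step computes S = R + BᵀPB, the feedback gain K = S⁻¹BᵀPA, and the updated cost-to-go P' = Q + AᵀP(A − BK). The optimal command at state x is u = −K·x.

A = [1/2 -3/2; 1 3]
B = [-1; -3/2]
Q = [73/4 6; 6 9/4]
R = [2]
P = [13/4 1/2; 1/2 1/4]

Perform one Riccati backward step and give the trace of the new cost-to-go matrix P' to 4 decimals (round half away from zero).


24.4370

BᵀP = [-4.0000 -0.8750]
S = R + BᵀPB = [2] + [5.3125] = [7.3125]
BᵀPA = [-2.8750 3.3750]
K = S⁻¹·BᵀPA = [-0.3932 0.4615]
A−BK = [0.1068 -1.0385; 0.4103 3.6923]
AᵀP(A−BK) = [0.4322 -0.3606; -0.3606 3.5048]
P' = Q + AᵀP(A−BK) = [18.6822 5.6394; 5.6394 5.7548]
tr(P') = 24.4370


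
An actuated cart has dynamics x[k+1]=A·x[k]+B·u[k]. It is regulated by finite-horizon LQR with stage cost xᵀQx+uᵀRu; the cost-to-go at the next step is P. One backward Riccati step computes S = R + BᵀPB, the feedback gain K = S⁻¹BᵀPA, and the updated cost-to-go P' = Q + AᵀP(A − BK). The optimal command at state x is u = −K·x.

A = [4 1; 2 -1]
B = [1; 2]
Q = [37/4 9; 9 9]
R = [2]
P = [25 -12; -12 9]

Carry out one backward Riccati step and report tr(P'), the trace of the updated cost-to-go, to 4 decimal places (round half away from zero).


BᵀP = [1.0000 6.0000]
S = R + BᵀPB = [2] + [13.0000] = [15.0000]
BᵀPA = [16.0000 -5.0000]
K = S⁻¹·BᵀPA = [1.0667 -0.3333]
A−BK = [2.9333 1.3333; -0.1333 -0.3333]
AᵀP(A−BK) = [226.9333 111.3333; 111.3333 56.3333]
P' = Q + AᵀP(A−BK) = [236.1833 120.3333; 120.3333 65.3333]
tr(P') = 301.5167

301.5167


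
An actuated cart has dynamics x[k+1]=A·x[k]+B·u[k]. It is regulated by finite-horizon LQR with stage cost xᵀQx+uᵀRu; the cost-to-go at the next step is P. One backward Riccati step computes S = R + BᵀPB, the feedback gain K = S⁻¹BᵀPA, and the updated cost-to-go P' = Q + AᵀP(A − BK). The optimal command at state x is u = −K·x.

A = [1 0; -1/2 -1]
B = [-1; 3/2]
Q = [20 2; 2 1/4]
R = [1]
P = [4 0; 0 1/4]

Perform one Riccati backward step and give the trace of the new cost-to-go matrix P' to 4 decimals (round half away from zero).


21.3848

BᵀP = [-4.0000 0.3750]
S = R + BᵀPB = [1] + [4.5625] = [5.5625]
BᵀPA = [-4.1875 -0.3750]
K = S⁻¹·BᵀPA = [-0.7528 -0.0674]
A−BK = [0.2472 -0.0674; 0.6292 -0.8989]
AᵀP(A−BK) = [0.9101 -0.1573; -0.1573 0.2247]
P' = Q + AᵀP(A−BK) = [20.9101 1.8427; 1.8427 0.4747]
tr(P') = 21.3848


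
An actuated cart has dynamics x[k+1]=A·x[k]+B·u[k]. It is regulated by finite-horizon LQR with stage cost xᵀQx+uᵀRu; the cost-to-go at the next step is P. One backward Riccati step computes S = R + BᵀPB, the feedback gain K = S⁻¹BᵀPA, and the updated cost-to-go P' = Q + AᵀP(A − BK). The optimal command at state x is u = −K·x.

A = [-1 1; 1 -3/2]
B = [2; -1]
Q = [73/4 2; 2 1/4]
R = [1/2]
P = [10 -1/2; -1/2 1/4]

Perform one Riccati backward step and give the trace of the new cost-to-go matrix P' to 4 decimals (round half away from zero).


19.0358

BᵀP = [20.5000 -1.2500]
S = R + BᵀPB = [1/2] + [42.2500] = [42.7500]
BᵀPA = [-21.7500 22.3750]
K = S⁻¹·BᵀPA = [-0.5088 0.5234]
A−BK = [0.0175 -0.0468; 0.4912 -0.9766]
AᵀP(A−BK) = [0.1842 -0.2412; -0.2412 0.3516]
P' = Q + AᵀP(A−BK) = [18.4342 1.7588; 1.7588 0.6016]
tr(P') = 19.0358


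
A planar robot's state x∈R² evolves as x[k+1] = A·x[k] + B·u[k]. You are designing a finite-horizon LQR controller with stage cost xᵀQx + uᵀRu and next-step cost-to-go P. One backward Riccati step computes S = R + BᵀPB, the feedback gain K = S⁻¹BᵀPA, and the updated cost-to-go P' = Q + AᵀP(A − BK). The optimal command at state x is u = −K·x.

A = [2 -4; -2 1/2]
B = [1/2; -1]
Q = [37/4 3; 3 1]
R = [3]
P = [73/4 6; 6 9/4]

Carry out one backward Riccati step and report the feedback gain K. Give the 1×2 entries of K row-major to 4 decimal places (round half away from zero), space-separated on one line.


BᵀP = [3.1250 0.7500]
S = R + BᵀPB = [3] + [0.8125] = [3.8125]
BᵀPA = [4.7500 -12.1250]
K = S⁻¹·BᵀPA = [1.2459 -3.1803]
A−BK = [1.3770 -2.4098; -0.7541 -2.6803]
AᵀP(A−BK) = [28.0820 -79.1434; -79.1434 230.0010]
P' = Q + AᵀP(A−BK) = [37.3320 -76.1434; -76.1434 231.0010]
tr(P') = 268.3330

1.2459 -3.1803


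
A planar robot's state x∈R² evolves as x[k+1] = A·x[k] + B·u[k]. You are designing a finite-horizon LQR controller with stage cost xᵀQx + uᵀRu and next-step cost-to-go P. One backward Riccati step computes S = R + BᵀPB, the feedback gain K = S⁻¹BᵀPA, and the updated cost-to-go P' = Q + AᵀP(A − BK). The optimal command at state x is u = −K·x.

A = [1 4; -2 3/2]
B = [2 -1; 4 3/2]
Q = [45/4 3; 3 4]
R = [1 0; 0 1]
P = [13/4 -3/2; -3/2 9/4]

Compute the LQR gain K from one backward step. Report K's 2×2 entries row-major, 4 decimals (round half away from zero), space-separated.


BᵀP = [0.5000 6.0000; -5.5000 4.8750]
S = R + BᵀPB = [1 0; 0 1] + [25.0000 8.5000; 8.5000 12.8125] = [26.0000 8.5000; 8.5000 13.8125]
BᵀPA = [-11.5000 11.0000; -15.2500 -14.6875]
K = S⁻¹·BᵀPA = [-0.1019 0.9648; -1.0414 -1.6571]
A−BK = [0.1623 0.4133; -0.0305 0.1264]
AᵀP(A−BK) = [1.1974 1.8249; 1.8249 4.1112]
P' = Q + AᵀP(A−BK) = [12.4474 4.8249; 4.8249 8.1112]
tr(P') = 20.5586

-0.1019 0.9648 -1.0414 -1.6571


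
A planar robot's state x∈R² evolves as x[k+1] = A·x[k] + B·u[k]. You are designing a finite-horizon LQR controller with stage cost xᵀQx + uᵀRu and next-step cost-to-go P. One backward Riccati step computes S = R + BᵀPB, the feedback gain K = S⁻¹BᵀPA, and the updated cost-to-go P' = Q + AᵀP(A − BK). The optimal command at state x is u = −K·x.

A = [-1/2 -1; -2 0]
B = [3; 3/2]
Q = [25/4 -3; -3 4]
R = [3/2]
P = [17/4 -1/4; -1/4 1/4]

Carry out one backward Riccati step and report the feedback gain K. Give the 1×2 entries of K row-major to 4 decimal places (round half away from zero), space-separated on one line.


BᵀP = [12.3750 -0.3750]
S = R + BᵀPB = [3/2] + [36.5625] = [38.0625]
BᵀPA = [-5.4375 -12.3750]
K = S⁻¹·BᵀPA = [-0.1429 -0.3251]
A−BK = [-0.0714 -0.0246; -1.7857 0.4877]
AᵀP(A−BK) = [0.7857 -0.1429; -0.1429 0.2266]
P' = Q + AᵀP(A−BK) = [7.0357 -3.1429; -3.1429 4.2266]
tr(P') = 11.2623

-0.1429 -0.3251


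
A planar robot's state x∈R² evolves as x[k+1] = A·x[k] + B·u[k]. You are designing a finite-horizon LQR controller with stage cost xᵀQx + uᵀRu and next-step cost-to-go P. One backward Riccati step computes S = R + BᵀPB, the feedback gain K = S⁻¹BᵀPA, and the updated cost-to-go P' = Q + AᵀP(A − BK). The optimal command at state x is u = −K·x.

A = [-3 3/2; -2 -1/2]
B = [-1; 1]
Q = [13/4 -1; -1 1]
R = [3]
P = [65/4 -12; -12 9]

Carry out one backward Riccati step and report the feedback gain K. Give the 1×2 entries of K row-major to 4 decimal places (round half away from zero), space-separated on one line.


0.8182 -1.0120

BᵀP = [-28.2500 21.0000]
S = R + BᵀPB = [3] + [49.2500] = [52.2500]
BᵀPA = [42.7500 -52.8750]
K = S⁻¹·BᵀPA = [0.8182 -1.0120]
A−BK = [-2.1818 0.4880; -2.8182 0.5120]
AᵀP(A−BK) = [3.2727 -2.8636; -2.8636 3.3050]
P' = Q + AᵀP(A−BK) = [6.5227 -3.8636; -3.8636 4.3050]
tr(P') = 10.8278


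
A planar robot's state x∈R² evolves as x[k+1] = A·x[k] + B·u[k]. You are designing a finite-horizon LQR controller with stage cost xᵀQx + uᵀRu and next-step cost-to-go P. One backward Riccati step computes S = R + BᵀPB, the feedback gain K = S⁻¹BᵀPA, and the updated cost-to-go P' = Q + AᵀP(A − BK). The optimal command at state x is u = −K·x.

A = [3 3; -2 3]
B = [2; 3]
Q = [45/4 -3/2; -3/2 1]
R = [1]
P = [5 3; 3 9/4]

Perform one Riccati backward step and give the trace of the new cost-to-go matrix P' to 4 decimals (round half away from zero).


BᵀP = [19.0000 12.7500]
S = R + BᵀPB = [1] + [76.2500] = [77.2500]
BᵀPA = [31.5000 95.2500]
K = S⁻¹·BᵀPA = [0.4078 1.2330]
A−BK = [2.1845 0.5340; -3.2233 -0.6990]
AᵀP(A−BK) = [5.1553 1.6602; 1.6602 1.8058]
P' = Q + AᵀP(A−BK) = [16.4053 0.1602; 0.1602 2.8058]
tr(P') = 19.2112

19.2112


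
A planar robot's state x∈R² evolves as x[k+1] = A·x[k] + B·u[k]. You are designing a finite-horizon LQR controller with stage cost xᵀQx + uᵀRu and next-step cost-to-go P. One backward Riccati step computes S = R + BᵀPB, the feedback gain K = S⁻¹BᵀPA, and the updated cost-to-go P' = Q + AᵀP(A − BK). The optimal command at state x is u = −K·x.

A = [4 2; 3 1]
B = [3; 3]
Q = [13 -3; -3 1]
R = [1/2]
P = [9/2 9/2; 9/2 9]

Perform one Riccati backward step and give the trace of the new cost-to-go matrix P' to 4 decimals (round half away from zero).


16.5493

BᵀP = [27.0000 40.5000]
S = R + BᵀPB = [1/2] + [202.5000] = [203.0000]
BᵀPA = [229.5000 94.5000]
K = S⁻¹·BᵀPA = [1.1305 0.4655]
A−BK = [0.6084 0.6034; -0.3916 -0.3966]
AᵀP(A−BK) = [1.5406 1.1638; 1.1638 1.0086]
P' = Q + AᵀP(A−BK) = [14.5406 -1.8362; -1.8362 2.0086]
tr(P') = 16.5493


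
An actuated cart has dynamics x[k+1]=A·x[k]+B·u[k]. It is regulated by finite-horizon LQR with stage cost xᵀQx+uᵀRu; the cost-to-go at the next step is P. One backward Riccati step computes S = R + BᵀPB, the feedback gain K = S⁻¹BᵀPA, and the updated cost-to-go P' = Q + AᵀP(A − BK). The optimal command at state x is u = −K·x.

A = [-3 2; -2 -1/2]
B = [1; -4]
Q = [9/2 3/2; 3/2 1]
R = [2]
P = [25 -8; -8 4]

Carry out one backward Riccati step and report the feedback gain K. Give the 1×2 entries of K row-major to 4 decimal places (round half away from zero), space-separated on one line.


-0.7935 0.8129

BᵀP = [57.0000 -24.0000]
S = R + BᵀPB = [2] + [153.0000] = [155.0000]
BᵀPA = [-123.0000 126.0000]
K = S⁻¹·BᵀPA = [-0.7935 0.8129]
A−BK = [-2.2065 1.1871; -5.1742 2.7516]
AᵀP(A−BK) = [47.3935 -26.0129; -26.0129 14.5742]
P' = Q + AᵀP(A−BK) = [51.8935 -24.5129; -24.5129 15.5742]
tr(P') = 67.4677


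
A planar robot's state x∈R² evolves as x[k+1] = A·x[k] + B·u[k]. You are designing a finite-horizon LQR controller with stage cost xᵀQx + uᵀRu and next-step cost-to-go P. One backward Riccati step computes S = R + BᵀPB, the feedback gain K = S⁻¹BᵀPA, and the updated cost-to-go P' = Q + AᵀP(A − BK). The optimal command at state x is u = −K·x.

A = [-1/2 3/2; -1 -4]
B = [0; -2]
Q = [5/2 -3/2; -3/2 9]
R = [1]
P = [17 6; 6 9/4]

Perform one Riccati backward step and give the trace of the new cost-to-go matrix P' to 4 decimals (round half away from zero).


15.2250

BᵀP = [-12.0000 -4.5000]
S = R + BᵀPB = [1] + [9.0000] = [10.0000]
BᵀPA = [10.5000 0.0000]
K = S⁻¹·BᵀPA = [1.0500 0.0000]
A−BK = [-0.5000 1.5000; 1.1000 -4.0000]
AᵀP(A−BK) = [1.4750 -0.7500; -0.7500 2.2500]
P' = Q + AᵀP(A−BK) = [3.9750 -2.2500; -2.2500 11.2500]
tr(P') = 15.2250


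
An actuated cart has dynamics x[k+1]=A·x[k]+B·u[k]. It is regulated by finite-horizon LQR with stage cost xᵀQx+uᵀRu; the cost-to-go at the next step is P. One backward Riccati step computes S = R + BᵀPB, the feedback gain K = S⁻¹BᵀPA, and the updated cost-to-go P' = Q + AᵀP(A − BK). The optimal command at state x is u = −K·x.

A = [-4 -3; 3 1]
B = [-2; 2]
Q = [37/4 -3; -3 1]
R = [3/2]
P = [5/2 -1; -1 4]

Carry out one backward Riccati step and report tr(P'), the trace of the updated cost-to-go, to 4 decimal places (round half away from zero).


20.9190

BᵀP = [-7.0000 10.0000]
S = R + BᵀPB = [3/2] + [34.0000] = [35.5000]
BᵀPA = [58.0000 31.0000]
K = S⁻¹·BᵀPA = [1.6338 0.8732]
A−BK = [-0.7324 -1.2535; -0.2676 -0.7465]
AᵀP(A−BK) = [5.2394 4.3521; 4.3521 5.4296]
P' = Q + AᵀP(A−BK) = [14.4894 1.3521; 1.3521 6.4296]
tr(P') = 20.9190


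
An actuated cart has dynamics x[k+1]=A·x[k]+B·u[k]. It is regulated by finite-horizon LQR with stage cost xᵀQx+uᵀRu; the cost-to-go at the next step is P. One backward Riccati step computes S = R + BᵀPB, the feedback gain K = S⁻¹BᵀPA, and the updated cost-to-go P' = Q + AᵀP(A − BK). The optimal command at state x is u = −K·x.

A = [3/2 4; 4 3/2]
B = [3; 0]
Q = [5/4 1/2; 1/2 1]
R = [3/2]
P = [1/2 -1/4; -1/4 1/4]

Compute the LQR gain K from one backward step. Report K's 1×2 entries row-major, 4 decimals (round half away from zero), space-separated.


-0.1250 0.8125

BᵀP = [1.5000 -0.7500]
S = R + BᵀPB = [3/2] + [4.5000] = [6.0000]
BᵀPA = [-0.7500 4.8750]
K = S⁻¹·BᵀPA = [-0.1250 0.8125]
A−BK = [1.8750 1.5625; 4.0000 1.5000]
AᵀP(A−BK) = [2.0313 0.5469; 0.5469 1.6016]
P' = Q + AᵀP(A−BK) = [3.2813 1.0469; 1.0469 2.6016]
tr(P') = 5.8828


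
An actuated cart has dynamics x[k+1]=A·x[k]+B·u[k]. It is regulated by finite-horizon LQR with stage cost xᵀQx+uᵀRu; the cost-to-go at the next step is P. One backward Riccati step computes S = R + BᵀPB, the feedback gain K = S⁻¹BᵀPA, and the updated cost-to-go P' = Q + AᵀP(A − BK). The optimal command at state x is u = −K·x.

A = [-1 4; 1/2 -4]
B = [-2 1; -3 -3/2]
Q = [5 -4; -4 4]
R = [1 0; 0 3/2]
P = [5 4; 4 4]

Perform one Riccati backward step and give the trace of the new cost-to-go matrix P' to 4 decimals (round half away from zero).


BᵀP = [-22.0000 -20.0000; -1.0000 -2.0000]
S = R + BᵀPB = [1 0; 0 3/2] + [104.0000 8.0000; 8.0000 2.0000] = [105.0000 8.0000; 8.0000 3.5000]
BᵀPA = [12.0000 -8.0000; 0.0000 4.0000]
K = S⁻¹·BᵀPA = [0.1384 -0.1977; -0.3163 1.5947]
A−BK = [-0.4069 2.0099; 0.4407 -2.2010]
AᵀP(A−BK) = [0.3394 -1.6277; -1.6277 8.0395]
P' = Q + AᵀP(A−BK) = [5.3394 -5.6277; -5.6277 12.0395]
tr(P') = 17.3789

17.3789


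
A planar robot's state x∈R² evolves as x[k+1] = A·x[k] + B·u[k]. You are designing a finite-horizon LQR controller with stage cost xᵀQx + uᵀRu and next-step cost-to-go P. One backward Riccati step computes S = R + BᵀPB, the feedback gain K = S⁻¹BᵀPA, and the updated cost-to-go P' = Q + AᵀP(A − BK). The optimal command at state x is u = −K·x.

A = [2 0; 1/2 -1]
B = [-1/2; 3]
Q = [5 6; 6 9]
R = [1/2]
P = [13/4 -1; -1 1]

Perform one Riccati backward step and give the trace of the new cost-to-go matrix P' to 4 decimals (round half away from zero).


21.1045

BᵀP = [-4.6250 3.5000]
S = R + BᵀPB = [1/2] + [12.8125] = [13.3125]
BᵀPA = [-7.5000 -3.5000]
K = S⁻¹·BᵀPA = [-0.5634 -0.2629]
A−BK = [1.7183 -0.1315; 2.1901 -0.2113]
AᵀP(A−BK) = [7.0246 -0.4718; -0.4718 0.0798]
P' = Q + AᵀP(A−BK) = [12.0246 5.5282; 5.5282 9.0798]
tr(P') = 21.1045


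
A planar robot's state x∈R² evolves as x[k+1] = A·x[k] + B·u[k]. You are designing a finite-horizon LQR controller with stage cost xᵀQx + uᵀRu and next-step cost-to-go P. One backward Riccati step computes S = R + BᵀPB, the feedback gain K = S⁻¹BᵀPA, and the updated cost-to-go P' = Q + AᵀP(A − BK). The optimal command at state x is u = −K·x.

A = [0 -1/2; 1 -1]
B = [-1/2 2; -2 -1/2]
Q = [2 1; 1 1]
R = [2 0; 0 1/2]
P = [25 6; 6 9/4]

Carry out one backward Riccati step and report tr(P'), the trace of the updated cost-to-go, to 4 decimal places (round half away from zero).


3.6975

BᵀP = [-24.5000 -7.5000; 47.0000 10.8750]
S = R + BᵀPB = [2 0; 0 1/2] + [27.2500 -45.2500; -45.2500 88.5625] = [29.2500 -45.2500; -45.2500 89.0625]
BᵀPA = [-7.5000 19.7500; 10.8750 -34.3750]
K = S⁻¹·BᵀPA = [-0.3155 0.3650; -0.0382 -0.2005]
A−BK = [-0.0814 0.0835; 0.3500 -0.3702]
AᵀP(A−BK) = [0.2992 -0.3318; -0.3318 0.3983]
P' = Q + AᵀP(A−BK) = [2.2992 0.6682; 0.6682 1.3983]
tr(P') = 3.6975


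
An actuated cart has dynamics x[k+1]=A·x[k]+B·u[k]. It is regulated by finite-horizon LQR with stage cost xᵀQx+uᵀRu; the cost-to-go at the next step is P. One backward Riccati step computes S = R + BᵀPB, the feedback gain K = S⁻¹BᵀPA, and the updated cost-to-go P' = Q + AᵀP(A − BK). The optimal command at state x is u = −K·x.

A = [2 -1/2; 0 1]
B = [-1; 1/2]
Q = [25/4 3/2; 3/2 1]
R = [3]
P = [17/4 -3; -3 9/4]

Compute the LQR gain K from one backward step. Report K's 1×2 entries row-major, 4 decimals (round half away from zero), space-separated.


-1.0636 0.6474

BᵀP = [-5.7500 4.1250]
S = R + BᵀPB = [3] + [7.8125] = [10.8125]
BᵀPA = [-11.5000 7.0000]
K = S⁻¹·BᵀPA = [-1.0636 0.6474]
A−BK = [0.9364 0.1474; 0.5318 0.6763]
AᵀP(A−BK) = [4.7688 -2.8049; -2.8049 1.7807]
P' = Q + AᵀP(A−BK) = [11.0188 -1.3049; -1.3049 2.7807]
tr(P') = 13.7995


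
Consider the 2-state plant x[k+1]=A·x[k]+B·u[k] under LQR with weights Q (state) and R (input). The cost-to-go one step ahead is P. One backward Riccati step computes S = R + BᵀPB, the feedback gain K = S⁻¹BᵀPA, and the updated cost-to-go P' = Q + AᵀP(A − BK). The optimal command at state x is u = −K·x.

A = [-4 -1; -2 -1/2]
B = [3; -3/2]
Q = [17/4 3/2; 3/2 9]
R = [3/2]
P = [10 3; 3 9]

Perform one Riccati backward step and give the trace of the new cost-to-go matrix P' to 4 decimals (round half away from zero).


164.0686

BᵀP = [25.5000 -4.5000]
S = R + BᵀPB = [3/2] + [83.2500] = [84.7500]
BᵀPA = [-93.0000 -23.2500]
K = S⁻¹·BᵀPA = [-1.0973 -0.2743]
A−BK = [-0.7080 -0.1770; -3.6460 -0.9115]
AᵀP(A−BK) = [141.9469 35.4867; 35.4867 8.8717]
P' = Q + AᵀP(A−BK) = [146.1969 36.9867; 36.9867 17.8717]
tr(P') = 164.0686


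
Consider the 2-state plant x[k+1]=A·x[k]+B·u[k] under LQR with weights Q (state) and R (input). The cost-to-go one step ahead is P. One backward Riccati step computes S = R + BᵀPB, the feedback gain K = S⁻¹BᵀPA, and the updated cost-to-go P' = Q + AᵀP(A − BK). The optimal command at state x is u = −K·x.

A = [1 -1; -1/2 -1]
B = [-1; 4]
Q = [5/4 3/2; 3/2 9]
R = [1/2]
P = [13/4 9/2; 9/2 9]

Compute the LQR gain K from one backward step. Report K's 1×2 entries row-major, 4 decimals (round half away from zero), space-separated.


BᵀP = [14.7500 31.5000]
S = R + BᵀPB = [1/2] + [111.2500] = [111.7500]
BᵀPA = [-1.0000 -46.2500]
K = S⁻¹·BᵀPA = [-0.0089 -0.4139]
A−BK = [0.9911 -1.4139; -0.4642 0.6555]
AᵀP(A−BK) = [0.9911 -1.4139; -1.4139 2.1085]
P' = Q + AᵀP(A−BK) = [2.2411 0.0861; 0.0861 11.1085]
tr(P') = 13.3496

-0.0089 -0.4139


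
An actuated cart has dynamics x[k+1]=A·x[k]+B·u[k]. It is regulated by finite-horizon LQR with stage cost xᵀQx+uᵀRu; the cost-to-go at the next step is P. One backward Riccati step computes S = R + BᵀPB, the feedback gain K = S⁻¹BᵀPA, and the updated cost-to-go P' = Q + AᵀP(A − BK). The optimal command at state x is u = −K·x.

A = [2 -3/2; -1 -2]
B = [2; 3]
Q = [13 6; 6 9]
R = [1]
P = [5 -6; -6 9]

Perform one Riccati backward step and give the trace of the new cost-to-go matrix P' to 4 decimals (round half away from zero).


43.4167

BᵀP = [-8.0000 15.0000]
S = R + BᵀPB = [1] + [29.0000] = [30.0000]
BᵀPA = [-31.0000 -18.0000]
K = S⁻¹·BᵀPA = [-1.0333 -0.6000]
A−BK = [4.0667 -0.3000; 2.1000 -0.2000]
AᵀP(A−BK) = [20.9667 -0.6000; -0.6000 0.4500]
P' = Q + AᵀP(A−BK) = [33.9667 5.4000; 5.4000 9.4500]
tr(P') = 43.4167


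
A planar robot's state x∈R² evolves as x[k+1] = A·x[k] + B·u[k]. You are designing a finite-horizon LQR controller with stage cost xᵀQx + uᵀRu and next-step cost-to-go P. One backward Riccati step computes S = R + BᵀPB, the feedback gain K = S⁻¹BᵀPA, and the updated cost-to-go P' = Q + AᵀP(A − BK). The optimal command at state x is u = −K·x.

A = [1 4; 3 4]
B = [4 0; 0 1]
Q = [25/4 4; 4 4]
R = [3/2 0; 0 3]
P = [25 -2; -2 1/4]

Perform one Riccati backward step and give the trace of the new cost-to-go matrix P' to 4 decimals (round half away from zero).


13.7604

BᵀP = [100.0000 -8.0000; -2.0000 0.2500]
S = R + BᵀPB = [3/2 0; 0 3] + [400.0000 -8.0000; -8.0000 0.2500] = [401.5000 -8.0000; -8.0000 3.2500]
BᵀPA = [76.0000 368.0000; -1.2500 -7.0000]
K = S⁻¹·BᵀPA = [0.1910 0.9187; 0.0855 0.1076]
A−BK = [0.2360 0.3252; 2.9145 3.8924]
AᵀP(A−BK) = [0.8413 1.3128; 1.3128 2.6691]
P' = Q + AᵀP(A−BK) = [7.0913 5.3128; 5.3128 6.6691]
tr(P') = 13.7604


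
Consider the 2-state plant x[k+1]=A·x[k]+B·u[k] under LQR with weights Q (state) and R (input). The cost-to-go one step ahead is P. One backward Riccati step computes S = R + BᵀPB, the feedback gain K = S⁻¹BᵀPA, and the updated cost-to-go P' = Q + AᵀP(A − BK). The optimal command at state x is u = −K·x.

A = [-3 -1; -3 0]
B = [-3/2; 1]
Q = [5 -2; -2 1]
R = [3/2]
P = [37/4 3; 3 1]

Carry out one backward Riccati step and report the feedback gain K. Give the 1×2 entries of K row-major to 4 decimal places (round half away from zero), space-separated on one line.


3.0131 0.7598

BᵀP = [-10.8750 -3.5000]
S = R + BᵀPB = [3/2] + [12.8125] = [14.3125]
BᵀPA = [43.1250 10.8750]
K = S⁻¹·BᵀPA = [3.0131 0.7598]
A−BK = [1.5197 0.1397; -6.0131 -0.7598]
AᵀP(A−BK) = [16.3100 3.9825; 3.9825 0.9869]
P' = Q + AᵀP(A−BK) = [21.3100 1.9825; 1.9825 1.9869]
tr(P') = 23.2969


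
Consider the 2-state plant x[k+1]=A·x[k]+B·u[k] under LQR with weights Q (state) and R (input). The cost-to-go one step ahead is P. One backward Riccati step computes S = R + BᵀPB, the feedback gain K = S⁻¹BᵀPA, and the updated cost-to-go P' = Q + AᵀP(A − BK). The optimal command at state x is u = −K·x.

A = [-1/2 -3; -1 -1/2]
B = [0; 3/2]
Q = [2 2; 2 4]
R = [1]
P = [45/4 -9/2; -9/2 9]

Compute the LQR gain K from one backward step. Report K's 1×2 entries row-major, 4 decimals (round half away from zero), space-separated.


-0.4765 0.6353

BᵀP = [-6.7500 13.5000]
S = R + BᵀPB = [1] + [20.2500] = [21.2500]
BᵀPA = [-10.1250 13.5000]
K = S⁻¹·BᵀPA = [-0.4765 0.6353]
A−BK = [-0.5000 -3.0000; -0.2853 -1.4529]
AᵀP(A−BK) = [2.4882 13.1824; 13.1824 81.4235]
P' = Q + AᵀP(A−BK) = [4.4882 15.1824; 15.1824 85.4235]
tr(P') = 89.9118


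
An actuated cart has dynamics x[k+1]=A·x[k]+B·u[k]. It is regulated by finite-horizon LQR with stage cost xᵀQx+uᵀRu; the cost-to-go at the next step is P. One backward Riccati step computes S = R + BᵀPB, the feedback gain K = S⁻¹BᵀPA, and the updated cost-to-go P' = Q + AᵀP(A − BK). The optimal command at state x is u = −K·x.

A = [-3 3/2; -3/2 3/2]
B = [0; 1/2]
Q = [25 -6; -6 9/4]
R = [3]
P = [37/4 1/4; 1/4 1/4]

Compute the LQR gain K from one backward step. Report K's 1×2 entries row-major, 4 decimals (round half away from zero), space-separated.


BᵀP = [0.1250 0.1250]
S = R + BᵀPB = [3] + [0.0625] = [3.0625]
BᵀPA = [-0.5625 0.3750]
K = S⁻¹·BᵀPA = [-0.1837 0.1224]
A−BK = [-3.0000 1.5000; -1.4082 1.4388]
AᵀP(A−BK) = [85.9592 -43.8061; -43.8061 22.4541]
P' = Q + AᵀP(A−BK) = [110.9592 -49.8061; -49.8061 24.7041]
tr(P') = 135.6633

-0.1837 0.1224
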